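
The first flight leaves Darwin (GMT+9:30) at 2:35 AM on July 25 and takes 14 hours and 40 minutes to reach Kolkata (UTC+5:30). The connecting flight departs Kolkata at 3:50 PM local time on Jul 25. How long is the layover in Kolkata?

2 hours 35 minutes

Convert departure to UTC: 2:35 AM − 9:30 = 5:05 PM UTC on Jul 24.
Add 14 hours and 40 minutes flight time → 7:45 AM UTC (Jul 25).
Kolkata is UTC+5:30, so local arrival = 7:45 AM + 5:30 = 1:15 PM on Jul 25.
Layover = 3:50 PM − 1:15 PM = 2 hours 35 minutes.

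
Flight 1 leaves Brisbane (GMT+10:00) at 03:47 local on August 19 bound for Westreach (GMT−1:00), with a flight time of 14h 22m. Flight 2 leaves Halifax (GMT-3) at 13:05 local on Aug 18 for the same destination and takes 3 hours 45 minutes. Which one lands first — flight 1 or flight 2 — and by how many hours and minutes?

Flight 1 in UTC: 03:47 − 10:00 = 17:47 on Aug 18.
+14 hours and 22 minutes → arrive 08:09 UTC on Aug 19.
Flight 2 in UTC: 13:05 + 3:00 = 16:05 on Aug 18.
+3 hours 45 minutes → arrive 19:50 UTC on Aug 18.
Flight 2 lands earlier by 12 hours 19 minutes.

the second, by 12 hours 19 minutes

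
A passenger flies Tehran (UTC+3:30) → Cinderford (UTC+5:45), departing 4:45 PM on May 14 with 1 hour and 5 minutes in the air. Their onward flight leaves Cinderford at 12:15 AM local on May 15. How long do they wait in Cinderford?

4 hours 10 minutes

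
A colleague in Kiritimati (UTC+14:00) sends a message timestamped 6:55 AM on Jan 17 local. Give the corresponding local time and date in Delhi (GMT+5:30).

In UTC: 6:55 AM − 14:00 = 4:55 PM on Jan 16.
Delhi is UTC+5:30: 4:55 PM + 5:30 = 10:25 PM on Jan 16.

10:25 PM on January 16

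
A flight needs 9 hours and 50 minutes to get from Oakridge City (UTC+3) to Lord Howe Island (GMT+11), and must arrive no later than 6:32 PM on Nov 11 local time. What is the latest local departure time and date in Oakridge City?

Target arrival in UTC: 6:32 PM − 11:00 = 7:32 AM on Nov 11.
Subtract 9 hours 50 minutes → departure 9:42 PM UTC on Nov 10.
Oakridge City is UTC+3:00: 9:42 PM + 3:00 = 12:42 AM on Nov 11.

12:42 AM on November 11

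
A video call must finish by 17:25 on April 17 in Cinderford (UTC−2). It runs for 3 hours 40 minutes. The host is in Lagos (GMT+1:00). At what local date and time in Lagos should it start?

16:45 on April 17

Target end time in UTC: 17:25 + 2:00 = 19:25 on Apr 17.
Subtract 3 hours and 40 minutes → start 15:45 UTC on Apr 17.
Lagos is UTC+1:00: 15:45 + 1:00 = 16:45 on Apr 17.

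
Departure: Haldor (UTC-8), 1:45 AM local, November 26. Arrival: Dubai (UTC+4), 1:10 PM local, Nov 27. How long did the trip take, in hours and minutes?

Dubai is 12:00 ahead of Haldor.
Clock-face elapsed time (ignoring zones) is 35 hours 25 minutes.
Actual elapsed = 35 hours 25 minutes − 12:00 = 23 hours 25 minutes.

23 hours 25 minutes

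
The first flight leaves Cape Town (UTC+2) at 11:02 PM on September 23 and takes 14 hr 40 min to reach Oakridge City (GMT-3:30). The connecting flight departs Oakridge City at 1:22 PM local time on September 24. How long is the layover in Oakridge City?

Convert departure to UTC: 11:02 PM − 2:00 = 9:02 PM UTC on Sep 23.
Add 14 hours 40 minutes flight time → 11:42 AM UTC (Sep 24).
Oakridge City is UTC−3:30, so local arrival = 11:42 AM − 3:30 = 8:12 AM on Sep 24.
Layover = 1:22 PM − 8:12 AM = 5 hours 10 minutes.

5 hours 10 minutes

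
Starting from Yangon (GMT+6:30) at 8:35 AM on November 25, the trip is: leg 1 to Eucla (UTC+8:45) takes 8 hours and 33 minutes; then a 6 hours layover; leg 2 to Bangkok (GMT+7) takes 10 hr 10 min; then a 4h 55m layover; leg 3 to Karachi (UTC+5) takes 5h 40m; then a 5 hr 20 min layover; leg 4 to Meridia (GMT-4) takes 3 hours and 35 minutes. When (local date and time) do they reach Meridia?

6:18 PM on November 26

Convert departure to UTC: 8:35 AM − 6:30 = 2:05 AM UTC on Nov 25.
Add 8 hours 33 minutes leg 1 → 10:38 AM UTC.
Add 6 hours layover in Eucla → 4:38 PM UTC.
Add 10 hours 10 minutes leg 2 → 2:48 AM UTC (Nov 26).
Add 4 hours 55 minutes layover in Bangkok → 7:43 AM UTC.
Add 5 hours 40 minutes leg 3 → 1:23 PM UTC.
Add 5 hours 20 minutes layover in Karachi → 6:43 PM UTC.
Add 3 hours 35 minutes leg 4 → 10:18 PM UTC.
Meridia is UTC−4:00, so local arrival = 10:18 PM − 4:00 = 6:18 PM on Nov 26.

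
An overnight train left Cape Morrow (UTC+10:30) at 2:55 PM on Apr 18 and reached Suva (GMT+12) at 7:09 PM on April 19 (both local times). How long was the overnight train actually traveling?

Suva is 1:30 ahead of Cape Morrow.
Clock-face elapsed time (ignoring zones) is 28 hours 14 minutes.
Actual elapsed = 28 hours 14 minutes − 1:30 = 26 hours 44 minutes.

26 hours 44 minutes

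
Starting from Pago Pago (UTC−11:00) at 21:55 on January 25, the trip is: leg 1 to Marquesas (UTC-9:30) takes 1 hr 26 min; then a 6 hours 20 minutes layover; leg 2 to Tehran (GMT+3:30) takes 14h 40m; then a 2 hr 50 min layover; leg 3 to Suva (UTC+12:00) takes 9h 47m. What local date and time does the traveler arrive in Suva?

Convert departure to UTC: 21:55 + 11:00 = 08:55 UTC on Jan 26.
Add 1 hour 26 minutes leg 1 → 10:21 UTC.
Add 6 hours and 20 minutes layover in Marquesas → 16:41 UTC.
Add 14 hours and 40 minutes leg 2 → 07:21 UTC (Jan 27).
Add 2 hours and 50 minutes layover in Tehran → 10:11 UTC.
Add 9 hours and 47 minutes leg 3 → 19:58 UTC.
Suva is UTC+12:00, so local arrival = 19:58 + 12:00 = 07:58 on Jan 28.

07:58 on January 28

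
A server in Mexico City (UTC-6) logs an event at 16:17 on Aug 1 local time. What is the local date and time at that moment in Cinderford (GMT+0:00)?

Cinderford is 6:00 ahead of Mexico City.
Shift by the zone difference: 16:17 + 6:00 = 22:17 on Aug 1 in Cinderford.

22:17 on Aug 1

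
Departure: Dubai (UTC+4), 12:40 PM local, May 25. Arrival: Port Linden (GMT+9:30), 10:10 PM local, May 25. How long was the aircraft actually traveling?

4 hours

Departure in UTC: 12:40 PM − 4:00 = 8:40 AM on May 25.
Arrival in UTC: 10:10 PM − 9:30 = 12:40 PM on May 25.
Elapsed = 12:40 PM − 8:40 AM = 4 hours.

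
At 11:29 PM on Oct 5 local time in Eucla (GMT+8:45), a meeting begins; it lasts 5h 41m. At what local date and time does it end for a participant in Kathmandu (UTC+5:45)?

Convert start to UTC: 11:29 PM − 8:45 = 2:44 PM UTC on Oct 5.
Add 5 hours 41 minutes duration → 8:25 PM UTC.
Kathmandu is UTC+5:45, so local end time = 8:25 PM + 5:45 = 2:10 AM on Oct 6.

2:10 AM on Oct 6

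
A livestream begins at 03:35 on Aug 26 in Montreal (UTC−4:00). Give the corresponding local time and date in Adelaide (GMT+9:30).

17:05 on August 26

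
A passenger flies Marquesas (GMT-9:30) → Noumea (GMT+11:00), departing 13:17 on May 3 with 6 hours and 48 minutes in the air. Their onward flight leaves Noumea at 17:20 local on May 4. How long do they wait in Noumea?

45 minutes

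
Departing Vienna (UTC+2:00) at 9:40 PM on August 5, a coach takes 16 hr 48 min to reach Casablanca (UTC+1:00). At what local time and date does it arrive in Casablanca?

1:28 PM on August 6

Convert departure to UTC: 9:40 PM − 2:00 = 7:40 PM UTC on Aug 5.
Add 16 hours 48 minutes travel time → 12:28 PM UTC (Aug 6).
Casablanca is UTC+1:00, so local arrival = 12:28 PM + 1:00 = 1:28 PM on Aug 6.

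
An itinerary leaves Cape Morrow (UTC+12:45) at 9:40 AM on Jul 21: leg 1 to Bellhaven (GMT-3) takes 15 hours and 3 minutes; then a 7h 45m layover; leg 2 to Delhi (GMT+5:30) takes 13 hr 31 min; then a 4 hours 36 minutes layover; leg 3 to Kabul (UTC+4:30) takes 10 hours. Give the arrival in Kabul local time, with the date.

Convert departure to UTC: 9:40 AM − 12:45 = 8:55 PM UTC on Jul 20.
Add 15 hours 3 minutes leg 1 → 11:58 AM UTC (Jul 21).
Add 7 hours 45 minutes layover in Bellhaven → 7:43 PM UTC.
Add 13 hours and 31 minutes leg 2 → 9:14 AM UTC (Jul 22).
Add 4 hours 36 minutes layover in Delhi → 1:50 PM UTC.
Add 10 hours leg 3 → 11:50 PM UTC.
Kabul is UTC+4:30, so local arrival = 11:50 PM + 4:30 = 4:20 AM on Jul 23.

4:20 AM on Jul 23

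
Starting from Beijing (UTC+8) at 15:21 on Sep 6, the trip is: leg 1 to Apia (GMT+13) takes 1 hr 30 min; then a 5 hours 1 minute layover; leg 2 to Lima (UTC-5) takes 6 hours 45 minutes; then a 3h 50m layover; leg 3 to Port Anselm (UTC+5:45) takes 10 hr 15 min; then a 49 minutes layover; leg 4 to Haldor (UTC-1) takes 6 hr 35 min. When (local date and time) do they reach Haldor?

17:06 on September 7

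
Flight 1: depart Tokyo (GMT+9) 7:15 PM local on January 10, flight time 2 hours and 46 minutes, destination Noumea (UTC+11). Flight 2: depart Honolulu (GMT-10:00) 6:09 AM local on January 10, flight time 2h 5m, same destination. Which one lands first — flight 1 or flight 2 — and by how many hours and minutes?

the first, by 5 hours 13 minutes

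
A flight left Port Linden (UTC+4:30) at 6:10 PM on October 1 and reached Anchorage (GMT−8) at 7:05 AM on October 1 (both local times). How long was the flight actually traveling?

Anchorage is 12:30 behind Port Linden.
Clock-face elapsed time (ignoring zones) is −11 hours 5 minutes.
Actual elapsed = −11 hours 5 minutes + 12:30 = 1 hour 25 minutes.

1 hour 25 minutes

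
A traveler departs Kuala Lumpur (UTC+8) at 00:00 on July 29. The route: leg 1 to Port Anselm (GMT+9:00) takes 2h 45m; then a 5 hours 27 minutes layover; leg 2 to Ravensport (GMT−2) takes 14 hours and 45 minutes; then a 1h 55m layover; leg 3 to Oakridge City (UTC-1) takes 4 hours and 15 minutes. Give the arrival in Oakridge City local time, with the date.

20:07 on July 29

Convert departure to UTC: 00:00 − 8:00 = 16:00 UTC on Jul 28.
Add 2 hours and 45 minutes leg 1 → 18:45 UTC.
Add 5 hours 27 minutes layover in Port Anselm → 00:12 UTC (Jul 29).
Add 14 hours and 45 minutes leg 2 → 14:57 UTC.
Add 1 hour and 55 minutes layover in Ravensport → 16:52 UTC.
Add 4 hours and 15 minutes leg 3 → 21:07 UTC.
Oakridge City is UTC−1:00, so local arrival = 21:07 − 1:00 = 20:07 on Jul 29.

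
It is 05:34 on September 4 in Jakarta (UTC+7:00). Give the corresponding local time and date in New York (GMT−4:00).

New York is 11:00 behind Jakarta.
Shift by the zone difference: 05:34 − 11:00 = 18:34 on Sep 3 in New York.

18:34 on Sep 3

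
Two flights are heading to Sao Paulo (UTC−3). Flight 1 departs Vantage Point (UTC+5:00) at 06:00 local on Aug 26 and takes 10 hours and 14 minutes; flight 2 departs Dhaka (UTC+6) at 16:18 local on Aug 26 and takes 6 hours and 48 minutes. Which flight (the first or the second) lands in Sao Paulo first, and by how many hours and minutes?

Flight 1 in UTC: 06:00 − 5:00 = 01:00 on Aug 26.
+10 hours and 14 minutes → arrive 11:14 UTC on Aug 26.
Flight 2 in UTC: 16:18 − 6:00 = 10:18 on Aug 26.
+6 hours and 48 minutes → arrive 17:06 UTC on Aug 26.
Flight 1 lands earlier by 5 hours 52 minutes.

the first, by 5 hours 52 minutes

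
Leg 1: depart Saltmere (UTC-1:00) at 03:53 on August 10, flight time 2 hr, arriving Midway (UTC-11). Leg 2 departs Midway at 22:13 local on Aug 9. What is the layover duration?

Convert departure to UTC: 03:53 + 1:00 = 04:53 UTC on Aug 10.
Add 2 hours flight time → 06:53 UTC.
Midway is UTC−11:00, so local arrival = 06:53 − 11:00 = 19:53 on Aug 9.
Layover = 22:13 − 19:53 = 2 hours 20 minutes.

2 hours 20 minutes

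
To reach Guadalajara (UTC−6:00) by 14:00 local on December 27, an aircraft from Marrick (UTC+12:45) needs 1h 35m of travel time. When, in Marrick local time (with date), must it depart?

Target arrival in UTC: 14:00 + 6:00 = 20:00 on Dec 27.
Subtract 1 hour 35 minutes → departure 18:25 UTC on Dec 27.
Marrick is UTC+12:45: 18:25 + 12:45 = 07:10 on Dec 28.

07:10 on Dec 28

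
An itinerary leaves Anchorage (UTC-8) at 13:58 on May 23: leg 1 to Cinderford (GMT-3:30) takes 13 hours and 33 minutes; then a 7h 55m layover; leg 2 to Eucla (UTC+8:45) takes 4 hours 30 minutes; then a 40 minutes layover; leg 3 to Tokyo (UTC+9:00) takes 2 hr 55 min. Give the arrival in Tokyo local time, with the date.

Convert departure to UTC: 13:58 + 8:00 = 21:58 UTC on May 23.
Add 13 hours and 33 minutes leg 1 → 11:31 UTC (May 24).
Add 7 hours and 55 minutes layover in Cinderford → 19:26 UTC.
Add 4 hours and 30 minutes leg 2 → 23:56 UTC.
Add 40 minutes layover in Eucla → 00:36 UTC (May 25).
Add 2 hours 55 minutes leg 3 → 03:31 UTC.
Tokyo is UTC+9:00, so local arrival = 03:31 + 9:00 = 12:31 on May 25.

12:31 on May 25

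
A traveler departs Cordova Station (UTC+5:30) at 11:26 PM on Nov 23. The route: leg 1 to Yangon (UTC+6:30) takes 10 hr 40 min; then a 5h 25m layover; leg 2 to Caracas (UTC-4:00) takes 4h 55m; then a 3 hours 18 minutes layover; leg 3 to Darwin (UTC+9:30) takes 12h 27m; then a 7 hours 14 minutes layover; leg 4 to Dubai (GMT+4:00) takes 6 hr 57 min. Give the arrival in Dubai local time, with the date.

Convert departure to UTC: 11:26 PM − 5:30 = 5:56 PM UTC on Nov 23.
Add 10 hours and 40 minutes leg 1 → 4:36 AM UTC (Nov 24).
Add 5 hours and 25 minutes layover in Yangon → 10:01 AM UTC.
Add 4 hours 55 minutes leg 2 → 2:56 PM UTC.
Add 3 hours and 18 minutes layover in Caracas → 6:14 PM UTC.
Add 12 hours 27 minutes leg 3 → 6:41 AM UTC (Nov 25).
Add 7 hours 14 minutes layover in Darwin → 1:55 PM UTC.
Add 6 hours and 57 minutes leg 4 → 8:52 PM UTC.
Dubai is UTC+4:00, so local arrival = 8:52 PM + 4:00 = 12:52 AM on Nov 26.

12:52 AM on Nov 26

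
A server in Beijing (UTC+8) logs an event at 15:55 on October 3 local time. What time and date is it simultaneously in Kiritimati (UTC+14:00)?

In UTC: 15:55 − 8:00 = 07:55 on Oct 3.
Kiritimati is UTC+14:00: 07:55 + 14:00 = 21:55 on Oct 3.

21:55 on October 3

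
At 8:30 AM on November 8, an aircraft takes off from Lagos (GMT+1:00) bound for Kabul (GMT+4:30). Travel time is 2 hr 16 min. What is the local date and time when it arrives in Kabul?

2:16 PM on November 8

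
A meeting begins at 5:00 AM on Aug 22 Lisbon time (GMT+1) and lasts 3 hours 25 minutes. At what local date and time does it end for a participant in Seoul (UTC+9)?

Convert start to UTC: 5:00 AM − 1:00 = 4:00 AM UTC on Aug 22.
Add 3 hours and 25 minutes duration → 7:25 AM UTC.
Seoul is UTC+9:00, so local end time = 7:25 AM + 9:00 = 4:25 PM on Aug 22.

4:25 PM on Aug 22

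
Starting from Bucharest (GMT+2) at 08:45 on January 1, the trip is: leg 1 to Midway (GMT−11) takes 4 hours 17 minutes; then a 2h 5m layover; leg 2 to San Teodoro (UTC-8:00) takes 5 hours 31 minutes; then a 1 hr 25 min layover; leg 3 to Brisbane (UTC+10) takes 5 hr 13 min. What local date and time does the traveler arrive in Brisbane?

Convert departure to UTC: 08:45 − 2:00 = 06:45 UTC on Jan 1.
Add 4 hours 17 minutes leg 1 → 11:02 UTC.
Add 2 hours and 5 minutes layover in Midway → 13:07 UTC.
Add 5 hours 31 minutes leg 2 → 18:38 UTC.
Add 1 hour 25 minutes layover in San Teodoro → 20:03 UTC.
Add 5 hours 13 minutes leg 3 → 01:16 UTC (Jan 2).
Brisbane is UTC+10:00, so local arrival = 01:16 + 10:00 = 11:16 on Jan 2.

11:16 on January 2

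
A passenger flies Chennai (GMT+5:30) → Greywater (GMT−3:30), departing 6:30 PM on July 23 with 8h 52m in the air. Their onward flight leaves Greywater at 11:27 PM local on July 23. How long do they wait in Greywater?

Convert departure to UTC: 6:30 PM − 5:30 = 1:00 PM UTC on Jul 23.
Add 8 hours and 52 minutes flight time → 9:52 PM UTC.
Greywater is UTC−3:30, so local arrival = 9:52 PM − 3:30 = 6:22 PM on Jul 23.
Layover = 11:27 PM − 6:22 PM = 5 hours 5 minutes.

5 hours 5 minutes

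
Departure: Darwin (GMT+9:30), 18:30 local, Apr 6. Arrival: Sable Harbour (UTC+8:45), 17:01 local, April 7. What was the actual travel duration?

23 hours 16 minutes

Departure in UTC: 18:30 − 9:30 = 09:00 on Apr 6.
Arrival in UTC: 17:01 − 8:45 = 08:16 on Apr 7.
Elapsed = 08:16 − 09:00 (+1 day) = 23 hours 16 minutes.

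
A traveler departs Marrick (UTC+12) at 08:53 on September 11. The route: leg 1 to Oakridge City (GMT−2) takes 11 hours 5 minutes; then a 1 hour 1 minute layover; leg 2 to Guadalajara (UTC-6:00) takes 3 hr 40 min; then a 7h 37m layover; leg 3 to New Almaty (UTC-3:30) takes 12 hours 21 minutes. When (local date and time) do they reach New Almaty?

Convert departure to UTC: 08:53 − 12:00 = 20:53 UTC on Sep 10.
Add 11 hours 5 minutes leg 1 → 07:58 UTC (Sep 11).
Add 1 hour and 1 minute layover in Oakridge City → 08:59 UTC.
Add 3 hours 40 minutes leg 2 → 12:39 UTC.
Add 7 hours 37 minutes layover in Guadalajara → 20:16 UTC.
Add 12 hours and 21 minutes leg 3 → 08:37 UTC (Sep 12).
New Almaty is UTC−3:30, so local arrival = 08:37 − 3:30 = 05:07 on Sep 12.

05:07 on September 12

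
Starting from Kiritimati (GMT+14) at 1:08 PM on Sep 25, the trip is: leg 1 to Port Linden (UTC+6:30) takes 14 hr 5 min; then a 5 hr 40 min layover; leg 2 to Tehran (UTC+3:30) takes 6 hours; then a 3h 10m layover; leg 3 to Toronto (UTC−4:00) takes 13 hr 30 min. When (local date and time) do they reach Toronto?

1:33 PM on Sep 26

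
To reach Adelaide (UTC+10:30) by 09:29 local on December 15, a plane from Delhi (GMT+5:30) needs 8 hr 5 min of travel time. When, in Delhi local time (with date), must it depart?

Target arrival in UTC: 09:29 − 10:30 = 22:59 on Dec 14.
Subtract 8 hours and 5 minutes → departure 14:54 UTC on Dec 14.
Delhi is UTC+5:30: 14:54 + 5:30 = 20:24 on Dec 14.

20:24 on Dec 14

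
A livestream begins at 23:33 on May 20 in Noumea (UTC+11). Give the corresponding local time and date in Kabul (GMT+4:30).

In UTC: 23:33 − 11:00 = 12:33 on May 20.
Kabul is UTC+4:30: 12:33 + 4:30 = 17:03 on May 20.

17:03 on May 20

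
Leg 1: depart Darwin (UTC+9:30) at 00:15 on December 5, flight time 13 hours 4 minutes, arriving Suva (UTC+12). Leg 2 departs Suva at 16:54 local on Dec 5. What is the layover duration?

1 hour 5 minutes

Convert departure to UTC: 00:15 − 9:30 = 14:45 UTC on Dec 4.
Add 13 hours 4 minutes flight time → 03:49 UTC (Dec 5).
Suva is UTC+12:00, so local arrival = 03:49 + 12:00 = 15:49 on Dec 5.
Layover = 16:54 − 15:49 = 1 hour 5 minutes.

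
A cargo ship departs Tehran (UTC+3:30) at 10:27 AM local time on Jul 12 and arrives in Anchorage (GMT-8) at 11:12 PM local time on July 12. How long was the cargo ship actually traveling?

Departure in UTC: 10:27 AM − 3:30 = 6:57 AM on Jul 12.
Arrival in UTC: 11:12 PM + 8:00 = 7:12 AM on Jul 13.
Elapsed = 7:12 AM − 6:57 AM (+1 day) = 24 hours 15 minutes.

24 hours 15 minutes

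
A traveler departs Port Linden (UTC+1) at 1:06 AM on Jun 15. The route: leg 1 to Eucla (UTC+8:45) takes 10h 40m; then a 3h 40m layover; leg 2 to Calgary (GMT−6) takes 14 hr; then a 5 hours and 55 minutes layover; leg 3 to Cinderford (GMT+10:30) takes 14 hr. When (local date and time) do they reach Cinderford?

Convert departure to UTC: 1:06 AM − 1:00 = 12:06 AM UTC on Jun 15.
Add 10 hours 40 minutes leg 1 → 10:46 AM UTC.
Add 3 hours 40 minutes layover in Eucla → 2:26 PM UTC.
Add 14 hours leg 2 → 4:26 AM UTC (Jun 16).
Add 5 hours and 55 minutes layover in Calgary → 10:21 AM UTC.
Add 14 hours leg 3 → 12:21 AM UTC (Jun 17).
Cinderford is UTC+10:30, so local arrival = 12:21 AM + 10:30 = 10:51 AM on Jun 17.

10:51 AM on Jun 17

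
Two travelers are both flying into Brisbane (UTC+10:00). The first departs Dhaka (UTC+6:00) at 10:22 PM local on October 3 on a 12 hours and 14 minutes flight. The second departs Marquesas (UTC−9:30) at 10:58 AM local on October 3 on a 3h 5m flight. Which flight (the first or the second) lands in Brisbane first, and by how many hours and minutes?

the second, by 5 hours 3 minutes

Flight 1 in UTC: 10:22 PM − 6:00 = 4:22 PM on Oct 3.
+12 hours 14 minutes → arrive 4:36 AM UTC on Oct 4.
Flight 2 in UTC: 10:58 AM + 9:30 = 8:28 PM on Oct 3.
+3 hours 5 minutes → arrive 11:33 PM UTC on Oct 3.
Flight 2 lands earlier by 5 hours 3 minutes.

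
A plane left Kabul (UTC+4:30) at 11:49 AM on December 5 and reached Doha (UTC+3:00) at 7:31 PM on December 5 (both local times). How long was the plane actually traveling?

Doha is 1:30 behind Kabul.
Clock-face elapsed time (ignoring zones) is 7 hours 42 minutes.
Actual elapsed = 7 hours 42 minutes + 1:30 = 9 hours 12 minutes.

9 hours 12 minutes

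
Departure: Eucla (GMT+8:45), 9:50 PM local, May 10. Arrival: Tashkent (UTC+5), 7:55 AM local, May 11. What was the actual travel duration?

13 hours 50 minutes

Departure in UTC: 9:50 PM − 8:45 = 1:05 PM on May 10.
Arrival in UTC: 7:55 AM − 5:00 = 2:55 AM on May 11.
Elapsed = 2:55 AM − 1:05 PM (+1 day) = 13 hours 50 minutes.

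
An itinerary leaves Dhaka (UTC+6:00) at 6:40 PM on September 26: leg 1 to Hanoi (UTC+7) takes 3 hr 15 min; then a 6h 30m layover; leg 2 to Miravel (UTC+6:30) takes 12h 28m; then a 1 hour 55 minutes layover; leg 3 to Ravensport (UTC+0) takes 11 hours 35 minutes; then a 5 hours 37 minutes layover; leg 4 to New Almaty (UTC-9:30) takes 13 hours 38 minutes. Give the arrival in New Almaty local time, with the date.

10:08 AM on September 28

Convert departure to UTC: 6:40 PM − 6:00 = 12:40 PM UTC on Sep 26.
Add 3 hours and 15 minutes leg 1 → 3:55 PM UTC.
Add 6 hours and 30 minutes layover in Hanoi → 10:25 PM UTC.
Add 12 hours and 28 minutes leg 2 → 10:53 AM UTC (Sep 27).
Add 1 hour 55 minutes layover in Miravel → 12:48 PM UTC.
Add 11 hours and 35 minutes leg 3 → 12:23 AM UTC (Sep 28).
Add 5 hours and 37 minutes layover in Ravensport → 6:00 AM UTC.
Add 13 hours and 38 minutes leg 4 → 7:38 PM UTC.
New Almaty is UTC−9:30, so local arrival = 7:38 PM − 9:30 = 10:08 AM on Sep 28.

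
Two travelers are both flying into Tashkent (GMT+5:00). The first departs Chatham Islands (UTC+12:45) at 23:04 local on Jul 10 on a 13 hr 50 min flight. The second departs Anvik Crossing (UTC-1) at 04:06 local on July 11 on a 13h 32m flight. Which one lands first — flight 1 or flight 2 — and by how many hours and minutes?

the first, by 18 hours 29 minutes

Flight 1 in UTC: 23:04 − 12:45 = 10:19 on Jul 10.
+13 hours 50 minutes → arrive 00:09 UTC on Jul 11.
Flight 2 in UTC: 04:06 + 1:00 = 05:06 on Jul 11.
+13 hours 32 minutes → arrive 18:38 UTC on Jul 11.
Flight 1 lands earlier by 18 hours 29 minutes.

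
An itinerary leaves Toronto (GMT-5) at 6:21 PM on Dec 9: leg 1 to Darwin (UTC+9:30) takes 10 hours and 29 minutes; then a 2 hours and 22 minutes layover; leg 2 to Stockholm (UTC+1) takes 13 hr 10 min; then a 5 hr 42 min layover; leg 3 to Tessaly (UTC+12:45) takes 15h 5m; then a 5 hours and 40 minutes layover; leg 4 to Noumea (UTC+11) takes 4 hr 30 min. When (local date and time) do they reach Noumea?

7:19 PM on December 12

Convert departure to UTC: 6:21 PM + 5:00 = 11:21 PM UTC on Dec 9.
Add 10 hours and 29 minutes leg 1 → 9:50 AM UTC (Dec 10).
Add 2 hours 22 minutes layover in Darwin → 12:12 PM UTC.
Add 13 hours 10 minutes leg 2 → 1:22 AM UTC (Dec 11).
Add 5 hours 42 minutes layover in Stockholm → 7:04 AM UTC.
Add 15 hours and 5 minutes leg 3 → 10:09 PM UTC.
Add 5 hours and 40 minutes layover in Tessaly → 3:49 AM UTC (Dec 12).
Add 4 hours and 30 minutes leg 4 → 8:19 AM UTC.
Noumea is UTC+11:00, so local arrival = 8:19 AM + 11:00 = 7:19 PM on Dec 12.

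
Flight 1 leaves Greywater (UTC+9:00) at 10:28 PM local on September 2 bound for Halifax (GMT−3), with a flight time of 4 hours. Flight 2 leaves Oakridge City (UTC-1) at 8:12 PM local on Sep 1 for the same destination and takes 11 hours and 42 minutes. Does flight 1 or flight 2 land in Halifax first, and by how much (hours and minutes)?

Flight 1 in UTC: 10:28 PM − 9:00 = 1:28 PM on Sep 2.
+4 hours → arrive 5:28 PM UTC on Sep 2.
Flight 2 in UTC: 8:12 PM + 1:00 = 9:12 PM on Sep 1.
+11 hours 42 minutes → arrive 8:54 AM UTC on Sep 2.
Flight 2 lands earlier by 8 hours 34 minutes.

the second, by 8 hours 34 minutes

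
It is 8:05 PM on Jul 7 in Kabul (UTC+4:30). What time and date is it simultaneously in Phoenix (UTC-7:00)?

Phoenix is 11:30 behind Kabul.
Shift by the zone difference: 8:05 PM − 11:30 = 8:35 AM on Jul 7 in Phoenix.

8:35 AM on July 7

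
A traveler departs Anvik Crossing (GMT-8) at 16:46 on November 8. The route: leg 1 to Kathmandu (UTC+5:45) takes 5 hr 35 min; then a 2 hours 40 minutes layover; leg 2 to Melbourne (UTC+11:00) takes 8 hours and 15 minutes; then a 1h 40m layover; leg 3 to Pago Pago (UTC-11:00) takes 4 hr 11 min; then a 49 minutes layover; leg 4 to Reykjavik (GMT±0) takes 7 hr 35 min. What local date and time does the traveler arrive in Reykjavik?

07:31 on November 10

Convert departure to UTC: 16:46 + 8:00 = 00:46 UTC on Nov 9.
Add 5 hours 35 minutes leg 1 → 06:21 UTC.
Add 2 hours and 40 minutes layover in Kathmandu → 09:01 UTC.
Add 8 hours and 15 minutes leg 2 → 17:16 UTC.
Add 1 hour 40 minutes layover in Melbourne → 18:56 UTC.
Add 4 hours 11 minutes leg 3 → 23:07 UTC.
Add 49 minutes layover in Pago Pago → 23:56 UTC.
Add 7 hours and 35 minutes leg 4 → 07:31 UTC (Nov 10).
Reykjavik is UTC+0, so local arrival is the same: 07:31 on Nov 10.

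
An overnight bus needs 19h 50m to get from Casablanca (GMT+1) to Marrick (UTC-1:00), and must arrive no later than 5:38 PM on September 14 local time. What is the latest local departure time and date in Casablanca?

11:48 PM on Sep 13

Target arrival in UTC: 5:38 PM + 1:00 = 6:38 PM on Sep 14.
Subtract 19 hours and 50 minutes → departure 10:48 PM UTC on Sep 13.
Casablanca is UTC+1:00: 10:48 PM + 1:00 = 11:48 PM on Sep 13.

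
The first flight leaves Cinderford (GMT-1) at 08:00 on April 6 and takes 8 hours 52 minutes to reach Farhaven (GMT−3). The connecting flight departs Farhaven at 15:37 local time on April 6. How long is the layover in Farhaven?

Convert departure to UTC: 08:00 + 1:00 = 09:00 UTC on Apr 6.
Add 8 hours and 52 minutes flight time → 17:52 UTC.
Farhaven is UTC−3:00, so local arrival = 17:52 − 3:00 = 14:52 on Apr 6.
Layover = 15:37 − 14:52 = 45 minutes.

45 minutes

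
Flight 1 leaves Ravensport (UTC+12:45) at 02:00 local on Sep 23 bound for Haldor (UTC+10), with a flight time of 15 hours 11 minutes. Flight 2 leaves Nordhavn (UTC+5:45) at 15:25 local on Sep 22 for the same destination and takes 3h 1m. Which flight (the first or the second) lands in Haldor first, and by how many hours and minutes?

Flight 1 in UTC: 02:00 − 12:45 = 13:15 on Sep 22.
+15 hours 11 minutes → arrive 04:26 UTC on Sep 23.
Flight 2 in UTC: 15:25 − 5:45 = 09:40 on Sep 22.
+3 hours 1 minute → arrive 12:41 UTC on Sep 22.
Flight 2 lands earlier by 15 hours 45 minutes.

the second, by 15 hours 45 minutes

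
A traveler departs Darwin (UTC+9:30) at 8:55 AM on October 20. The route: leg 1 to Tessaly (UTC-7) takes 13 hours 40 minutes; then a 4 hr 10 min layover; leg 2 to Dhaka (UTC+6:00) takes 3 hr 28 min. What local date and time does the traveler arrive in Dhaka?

2:43 AM on Oct 21

Convert departure to UTC: 8:55 AM − 9:30 = 11:25 PM UTC on Oct 19.
Add 13 hours 40 minutes leg 1 → 1:05 PM UTC (Oct 20).
Add 4 hours and 10 minutes layover in Tessaly → 5:15 PM UTC.
Add 3 hours and 28 minutes leg 2 → 8:43 PM UTC.
Dhaka is UTC+6:00, so local arrival = 8:43 PM + 6:00 = 2:43 AM on Oct 21.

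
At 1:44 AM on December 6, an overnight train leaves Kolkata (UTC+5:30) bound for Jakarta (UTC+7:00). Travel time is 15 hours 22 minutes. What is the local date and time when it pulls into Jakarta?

Convert departure to UTC: 1:44 AM − 5:30 = 8:14 PM UTC on Dec 5.
Add 15 hours and 22 minutes travel time → 11:36 AM UTC (Dec 6).
Jakarta is UTC+7:00, so local arrival = 11:36 AM + 7:00 = 6:36 PM on Dec 6.

6:36 PM on December 6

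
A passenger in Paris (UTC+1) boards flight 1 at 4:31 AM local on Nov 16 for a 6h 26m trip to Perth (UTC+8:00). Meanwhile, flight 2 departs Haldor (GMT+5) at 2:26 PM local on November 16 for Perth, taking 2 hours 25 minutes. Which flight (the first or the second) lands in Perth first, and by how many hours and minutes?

Flight 1 in UTC: 4:31 AM − 1:00 = 3:31 AM on Nov 16.
+6 hours 26 minutes → arrive 9:57 AM UTC on Nov 16.
Flight 2 in UTC: 2:26 PM − 5:00 = 9:26 AM on Nov 16.
+2 hours 25 minutes → arrive 11:51 AM UTC on Nov 16.
Flight 1 lands earlier by 1 hour 54 minutes.

the first, by 1 hour 54 minutes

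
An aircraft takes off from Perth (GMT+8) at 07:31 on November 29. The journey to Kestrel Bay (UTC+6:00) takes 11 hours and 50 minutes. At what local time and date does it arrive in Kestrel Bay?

Convert departure to UTC: 07:31 − 8:00 = 23:31 UTC on Nov 28.
Add 11 hours 50 minutes travel time → 11:21 UTC (Nov 29).
Kestrel Bay is UTC+6:00, so local arrival = 11:21 + 6:00 = 17:21 on Nov 29.

17:21 on November 29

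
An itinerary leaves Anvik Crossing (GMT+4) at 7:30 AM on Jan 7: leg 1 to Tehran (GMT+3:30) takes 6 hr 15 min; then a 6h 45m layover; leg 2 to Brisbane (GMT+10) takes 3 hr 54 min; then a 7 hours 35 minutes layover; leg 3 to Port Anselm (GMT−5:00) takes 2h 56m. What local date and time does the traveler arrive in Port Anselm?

Convert departure to UTC: 7:30 AM − 4:00 = 3:30 AM UTC on Jan 7.
Add 6 hours 15 minutes leg 1 → 9:45 AM UTC.
Add 6 hours 45 minutes layover in Tehran → 4:30 PM UTC.
Add 3 hours and 54 minutes leg 2 → 8:24 PM UTC.
Add 7 hours and 35 minutes layover in Brisbane → 3:59 AM UTC (Jan 8).
Add 2 hours and 56 minutes leg 3 → 6:55 AM UTC.
Port Anselm is UTC−5:00, so local arrival = 6:55 AM − 5:00 = 1:55 AM on Jan 8.

1:55 AM on January 8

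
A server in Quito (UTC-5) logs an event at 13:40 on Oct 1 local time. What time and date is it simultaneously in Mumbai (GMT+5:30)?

00:10 on October 2

In UTC: 13:40 + 5:00 = 18:40 on Oct 1.
Mumbai is UTC+5:30: 18:40 + 5:30 = 00:10 on Oct 2.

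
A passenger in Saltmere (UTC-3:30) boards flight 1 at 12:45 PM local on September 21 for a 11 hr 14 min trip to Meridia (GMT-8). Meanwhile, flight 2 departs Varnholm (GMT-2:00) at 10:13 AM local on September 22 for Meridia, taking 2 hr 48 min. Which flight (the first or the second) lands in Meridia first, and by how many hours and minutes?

Flight 1 in UTC: 12:45 PM + 3:30 = 4:15 PM on Sep 21.
+11 hours and 14 minutes → arrive 3:29 AM UTC on Sep 22.
Flight 2 in UTC: 10:13 AM + 2:00 = 12:13 PM on Sep 22.
+2 hours and 48 minutes → arrive 3:01 PM UTC on Sep 22.
Flight 1 lands earlier by 11 hours 32 minutes.

the first, by 11 hours 32 minutes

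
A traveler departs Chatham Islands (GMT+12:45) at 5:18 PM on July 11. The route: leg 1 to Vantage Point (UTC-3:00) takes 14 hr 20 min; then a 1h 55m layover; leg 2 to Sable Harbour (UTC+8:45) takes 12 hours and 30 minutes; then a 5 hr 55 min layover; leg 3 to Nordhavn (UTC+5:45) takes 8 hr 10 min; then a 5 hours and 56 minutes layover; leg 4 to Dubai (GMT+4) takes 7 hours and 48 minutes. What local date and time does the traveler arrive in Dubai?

5:07 PM on July 13

Convert departure to UTC: 5:18 PM − 12:45 = 4:33 AM UTC on Jul 11.
Add 14 hours 20 minutes leg 1 → 6:53 PM UTC.
Add 1 hour 55 minutes layover in Vantage Point → 8:48 PM UTC.
Add 12 hours 30 minutes leg 2 → 9:18 AM UTC (Jul 12).
Add 5 hours 55 minutes layover in Sable Harbour → 3:13 PM UTC.
Add 8 hours 10 minutes leg 3 → 11:23 PM UTC.
Add 5 hours and 56 minutes layover in Nordhavn → 5:19 AM UTC (Jul 13).
Add 7 hours 48 minutes leg 4 → 1:07 PM UTC.
Dubai is UTC+4:00, so local arrival = 1:07 PM + 4:00 = 5:07 PM on Jul 13.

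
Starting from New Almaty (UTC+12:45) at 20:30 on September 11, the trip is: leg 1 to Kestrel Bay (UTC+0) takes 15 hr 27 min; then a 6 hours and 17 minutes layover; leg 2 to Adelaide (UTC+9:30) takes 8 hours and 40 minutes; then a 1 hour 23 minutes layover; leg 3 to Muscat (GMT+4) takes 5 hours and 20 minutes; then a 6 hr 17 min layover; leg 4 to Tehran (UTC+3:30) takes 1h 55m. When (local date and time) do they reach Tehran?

Convert departure to UTC: 20:30 − 12:45 = 07:45 UTC on Sep 11.
Add 15 hours 27 minutes leg 1 → 23:12 UTC.
Add 6 hours and 17 minutes layover in Kestrel Bay → 05:29 UTC (Sep 12).
Add 8 hours 40 minutes leg 2 → 14:09 UTC.
Add 1 hour and 23 minutes layover in Adelaide → 15:32 UTC.
Add 5 hours and 20 minutes leg 3 → 20:52 UTC.
Add 6 hours 17 minutes layover in Muscat → 03:09 UTC (Sep 13).
Add 1 hour 55 minutes leg 4 → 05:04 UTC.
Tehran is UTC+3:30, so local arrival = 05:04 + 3:30 = 08:34 on Sep 13.

08:34 on September 13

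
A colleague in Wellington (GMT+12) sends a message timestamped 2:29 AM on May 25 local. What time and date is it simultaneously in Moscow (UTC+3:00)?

5:29 PM on May 24

Moscow is 9:00 behind Wellington.
Shift by the zone difference: 2:29 AM − 9:00 = 5:29 PM on May 24 in Moscow.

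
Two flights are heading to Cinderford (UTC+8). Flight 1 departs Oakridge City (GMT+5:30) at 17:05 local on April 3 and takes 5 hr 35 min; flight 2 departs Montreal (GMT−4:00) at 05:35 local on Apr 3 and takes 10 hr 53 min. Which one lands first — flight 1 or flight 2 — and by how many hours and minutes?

the first, by 3 hours 18 minutes

Flight 1 in UTC: 17:05 − 5:30 = 11:35 on Apr 3.
+5 hours 35 minutes → arrive 17:10 UTC on Apr 3.
Flight 2 in UTC: 05:35 + 4:00 = 09:35 on Apr 3.
+10 hours 53 minutes → arrive 20:28 UTC on Apr 3.
Flight 1 lands earlier by 3 hours 18 minutes.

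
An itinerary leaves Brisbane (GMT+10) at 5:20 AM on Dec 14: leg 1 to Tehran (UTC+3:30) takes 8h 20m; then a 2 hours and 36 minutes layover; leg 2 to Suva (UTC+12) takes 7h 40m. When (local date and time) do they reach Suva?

1:56 AM on Dec 15

Convert departure to UTC: 5:20 AM − 10:00 = 7:20 PM UTC on Dec 13.
Add 8 hours and 20 minutes leg 1 → 3:40 AM UTC (Dec 14).
Add 2 hours 36 minutes layover in Tehran → 6:16 AM UTC.
Add 7 hours and 40 minutes leg 2 → 1:56 PM UTC.
Suva is UTC+12:00, so local arrival = 1:56 PM + 12:00 = 1:56 AM on Dec 15.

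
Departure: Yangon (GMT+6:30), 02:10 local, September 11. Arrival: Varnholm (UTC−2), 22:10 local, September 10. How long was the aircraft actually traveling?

Departure in UTC: 02:10 − 6:30 = 19:40 on Sep 10.
Arrival in UTC: 22:10 + 2:00 = 00:10 on Sep 11.
Elapsed = 00:10 − 19:40 (+1 day) = 4 hours 30 minutes.

4 hours 30 minutes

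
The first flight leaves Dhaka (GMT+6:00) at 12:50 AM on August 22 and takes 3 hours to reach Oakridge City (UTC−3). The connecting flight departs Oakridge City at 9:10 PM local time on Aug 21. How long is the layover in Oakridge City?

2 hours 20 minutes

Convert departure to UTC: 12:50 AM − 6:00 = 6:50 PM UTC on Aug 21.
Add 3 hours flight time → 9:50 PM UTC.
Oakridge City is UTC−3:00, so local arrival = 9:50 PM − 3:00 = 6:50 PM on Aug 21.
Layover = 9:10 PM − 6:50 PM = 2 hours 20 minutes.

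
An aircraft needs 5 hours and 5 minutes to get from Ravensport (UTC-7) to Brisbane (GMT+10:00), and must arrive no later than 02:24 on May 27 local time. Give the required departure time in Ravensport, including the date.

Target arrival in UTC: 02:24 − 10:00 = 16:24 on May 26.
Subtract 5 hours 5 minutes → departure 11:19 UTC on May 26.
Ravensport is UTC−7:00: 11:19 − 7:00 = 04:19 on May 26.

04:19 on May 26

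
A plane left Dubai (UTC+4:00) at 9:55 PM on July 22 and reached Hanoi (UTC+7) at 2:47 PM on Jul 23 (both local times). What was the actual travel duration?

13 hours 52 minutes

Departure in UTC: 9:55 PM − 4:00 = 5:55 PM on Jul 22.
Arrival in UTC: 2:47 PM − 7:00 = 7:47 AM on Jul 23.
Elapsed = 7:47 AM − 5:55 PM (+1 day) = 13 hours 52 minutes.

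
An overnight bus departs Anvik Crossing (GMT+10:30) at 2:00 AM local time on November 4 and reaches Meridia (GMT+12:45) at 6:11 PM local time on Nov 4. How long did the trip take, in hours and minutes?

13 hours 56 minutes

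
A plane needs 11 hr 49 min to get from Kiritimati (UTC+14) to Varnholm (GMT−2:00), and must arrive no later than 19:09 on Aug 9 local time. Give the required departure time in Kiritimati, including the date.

23:20 on August 9

Target arrival in UTC: 19:09 + 2:00 = 21:09 on Aug 9.
Subtract 11 hours 49 minutes → departure 09:20 UTC on Aug 9.
Kiritimati is UTC+14:00: 09:20 + 14:00 = 23:20 on Aug 9.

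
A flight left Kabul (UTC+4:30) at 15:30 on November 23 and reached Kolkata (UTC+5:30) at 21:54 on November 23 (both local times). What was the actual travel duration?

Departure in UTC: 15:30 − 4:30 = 11:00 on Nov 23.
Arrival in UTC: 21:54 − 5:30 = 16:24 on Nov 23.
Elapsed = 16:24 − 11:00 = 5 hours 24 minutes.

5 hours 24 minutes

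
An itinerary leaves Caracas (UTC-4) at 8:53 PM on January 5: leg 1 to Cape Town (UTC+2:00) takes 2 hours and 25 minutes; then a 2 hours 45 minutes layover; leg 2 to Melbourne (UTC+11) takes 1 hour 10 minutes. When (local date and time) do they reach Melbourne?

6:13 PM on January 6

Convert departure to UTC: 8:53 PM + 4:00 = 12:53 AM UTC on Jan 6.
Add 2 hours and 25 minutes leg 1 → 3:18 AM UTC.
Add 2 hours 45 minutes layover in Cape Town → 6:03 AM UTC.
Add 1 hour and 10 minutes leg 2 → 7:13 AM UTC.
Melbourne is UTC+11:00, so local arrival = 7:13 AM + 11:00 = 6:13 PM on Jan 6.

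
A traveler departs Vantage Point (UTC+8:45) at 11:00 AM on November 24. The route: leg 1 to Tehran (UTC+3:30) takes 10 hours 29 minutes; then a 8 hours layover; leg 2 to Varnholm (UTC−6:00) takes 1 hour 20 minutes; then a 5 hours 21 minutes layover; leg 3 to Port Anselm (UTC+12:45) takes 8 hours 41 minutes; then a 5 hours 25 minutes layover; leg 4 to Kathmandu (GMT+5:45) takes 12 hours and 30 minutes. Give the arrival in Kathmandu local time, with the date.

11:46 AM on Nov 26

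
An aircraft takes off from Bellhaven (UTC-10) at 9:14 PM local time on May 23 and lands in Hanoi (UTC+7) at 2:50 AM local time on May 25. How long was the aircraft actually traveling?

12 hours 36 minutes

Departure in UTC: 9:14 PM + 10:00 = 7:14 AM on May 24.
Arrival in UTC: 2:50 AM − 7:00 = 7:50 PM on May 24.
Elapsed = 7:50 PM − 7:14 AM = 12 hours 36 minutes.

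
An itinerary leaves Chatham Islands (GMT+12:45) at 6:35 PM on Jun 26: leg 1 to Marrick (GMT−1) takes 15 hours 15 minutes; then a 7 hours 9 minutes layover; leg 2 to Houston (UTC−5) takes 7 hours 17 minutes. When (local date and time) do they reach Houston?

6:31 AM on Jun 27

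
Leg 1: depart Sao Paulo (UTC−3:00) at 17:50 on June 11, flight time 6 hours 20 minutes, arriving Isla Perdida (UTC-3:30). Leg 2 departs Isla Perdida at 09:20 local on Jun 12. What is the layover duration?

Convert departure to UTC: 17:50 + 3:00 = 20:50 UTC on Jun 11.
Add 6 hours 20 minutes flight time → 03:10 UTC (Jun 12).
Isla Perdida is UTC−3:30, so local arrival = 03:10 − 3:30 = 23:40 on Jun 11.
Layover = 09:20 − 23:40 (+1 day) = 9 hours 40 minutes.

9 hours 40 minutes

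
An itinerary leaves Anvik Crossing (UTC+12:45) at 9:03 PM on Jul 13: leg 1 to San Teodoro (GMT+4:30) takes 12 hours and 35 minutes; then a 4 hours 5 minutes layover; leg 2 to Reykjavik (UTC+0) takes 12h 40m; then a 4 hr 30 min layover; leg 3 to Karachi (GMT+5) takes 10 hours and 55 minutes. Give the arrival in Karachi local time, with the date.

10:03 AM on July 15

Convert departure to UTC: 9:03 PM − 12:45 = 8:18 AM UTC on Jul 13.
Add 12 hours 35 minutes leg 1 → 8:53 PM UTC.
Add 4 hours 5 minutes layover in San Teodoro → 12:58 AM UTC (Jul 14).
Add 12 hours and 40 minutes leg 2 → 1:38 PM UTC.
Add 4 hours 30 minutes layover in Reykjavik → 6:08 PM UTC.
Add 10 hours and 55 minutes leg 3 → 5:03 AM UTC (Jul 15).
Karachi is UTC+5:00, so local arrival = 5:03 AM + 5:00 = 10:03 AM on Jul 15.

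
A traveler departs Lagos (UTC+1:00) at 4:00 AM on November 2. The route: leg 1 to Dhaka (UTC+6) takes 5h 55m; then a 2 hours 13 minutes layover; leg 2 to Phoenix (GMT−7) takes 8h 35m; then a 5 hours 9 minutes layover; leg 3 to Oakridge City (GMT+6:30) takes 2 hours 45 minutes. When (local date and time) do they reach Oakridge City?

10:07 AM on November 3

Convert departure to UTC: 4:00 AM − 1:00 = 3:00 AM UTC on Nov 2.
Add 5 hours 55 minutes leg 1 → 8:55 AM UTC.
Add 2 hours and 13 minutes layover in Dhaka → 11:08 AM UTC.
Add 8 hours and 35 minutes leg 2 → 7:43 PM UTC.
Add 5 hours and 9 minutes layover in Phoenix → 12:52 AM UTC (Nov 3).
Add 2 hours 45 minutes leg 3 → 3:37 AM UTC.
Oakridge City is UTC+6:30, so local arrival = 3:37 AM + 6:30 = 10:07 AM on Nov 3.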